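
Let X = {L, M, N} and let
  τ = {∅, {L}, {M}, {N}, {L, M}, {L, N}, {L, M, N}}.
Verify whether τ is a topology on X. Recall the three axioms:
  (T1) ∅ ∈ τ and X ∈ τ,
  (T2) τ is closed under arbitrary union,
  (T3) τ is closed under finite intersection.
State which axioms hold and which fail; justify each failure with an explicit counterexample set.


τ is NOT a topology on X.

Axiom (T1): ∅ ∈ τ? Yes; X ∈ τ? Yes.
Axiom (T2/T3): check pairwise unions and intersections of members of τ.
Counterexample for (T2): {M} ∪ {N} = {M, N} ∉ τ. Therefore τ is NOT a topology.


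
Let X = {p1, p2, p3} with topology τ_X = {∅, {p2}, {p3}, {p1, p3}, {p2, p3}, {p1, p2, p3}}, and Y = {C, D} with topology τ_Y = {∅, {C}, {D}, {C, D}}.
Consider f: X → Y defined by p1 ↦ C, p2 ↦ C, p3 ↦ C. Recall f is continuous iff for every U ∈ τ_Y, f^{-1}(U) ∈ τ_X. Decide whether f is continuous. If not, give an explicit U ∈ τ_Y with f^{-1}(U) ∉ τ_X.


f IS continuous.

Compute f^{-1}(U) for each U ∈ τ_Y:
  U = ∅: f^{-1}(U) = ∅ ∈ τ_X ✓.
  U = {C}: f^{-1}(U) = {p1, p2, p3} ∈ τ_X ✓.
  U = {D}: f^{-1}(U) = ∅ ∈ τ_X ✓.
  U = {C, D}: f^{-1}(U) = {p1, p2, p3} ∈ τ_X ✓.
Every preimage lies in τ_X, so f IS continuous.


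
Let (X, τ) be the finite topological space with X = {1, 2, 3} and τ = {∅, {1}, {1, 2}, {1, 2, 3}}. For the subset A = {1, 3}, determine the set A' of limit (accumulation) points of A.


A' = {2, 3}

For each x ∈ X, list the open sets U ∈ τ with x ∈ U, then check whether U ∩ (A ∖ {x}) ≠ ∅ for every such U.
  x = 1: open {1} ∋ x has {1} ∩ (A ∖ {1}) = ∅, so x is NOT a limit point.
  x = 2: opens ∋ x are {1, 2}, {1, 2, 3}; each meets A ∖ {2}, so x IS a limit point.
  x = 3: opens ∋ x are {1, 2, 3}; each meets A ∖ {3}, so x IS a limit point.
Collecting: A' = {2, 3}.


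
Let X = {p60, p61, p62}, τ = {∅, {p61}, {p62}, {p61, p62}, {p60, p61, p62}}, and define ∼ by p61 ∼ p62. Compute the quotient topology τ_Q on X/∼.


X/∼ = {[p60], [p61=p62]}; |τ_Q| = 3.

Equivalence classes: [p60], [p61=p62].
Quotient map π: X → X/∼ sends p60 ↦ [p60], p61 ↦ [p61=p62], p62 ↦ [p61=p62].
For each subset V ⊆ X/∼, compute π^{-1}(V) ⊆ X and check whether π^{-1}(V) ∈ τ. V is open in τ_Q iff π^{-1}(V) ∈ τ.
  V = {}: π^{-1}(V) = ∅ ∈ τ ✓.
  V = {[p60]}: π^{-1}(V) = {p60} ∉ τ ✗.
  V = {[p61=p62]}: π^{-1}(V) = {p61, p62} ∈ τ ✓.
  V = {[p60], [p61=p62]}: π^{-1}(V) = {p60, p61, p62} ∈ τ ✓.
Open sets in the quotient: τ_Q = {{}, {[p61=p62]}, {[p60], [p61=p62]}} (3 elements).


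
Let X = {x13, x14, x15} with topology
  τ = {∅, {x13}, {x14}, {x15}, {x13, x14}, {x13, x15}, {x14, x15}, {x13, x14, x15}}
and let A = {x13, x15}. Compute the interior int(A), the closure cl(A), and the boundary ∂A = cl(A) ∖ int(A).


int(A) = {x13, x15}, cl(A) = {x13, x15}, ∂A = ∅.

Closed sets in (X, τ) are complements of opens:
  closed(X, τ) = {∅, {x13}, {x14}, {x15}, {x13, x14}, {x13, x15}, {x14, x15}, {x13, x14, x15}}.
int(A) = ⋃ {U ∈ τ : U ⊆ A}. Opens contained in A: ∅, {x13}, {x15}, {x13, x15}.
Taking the union of these: int(A) = {x13, x15}.
cl(A) = ⋂ {C closed : A ⊆ C}. Closed sets containing A: {x13, x15}, {x13, x14, x15}.
Intersecting these: cl(A) = {x13, x15}.
∂A = cl(A) ∖ int(A) = {x13, x15} ∖ {x13, x15} = ∅.


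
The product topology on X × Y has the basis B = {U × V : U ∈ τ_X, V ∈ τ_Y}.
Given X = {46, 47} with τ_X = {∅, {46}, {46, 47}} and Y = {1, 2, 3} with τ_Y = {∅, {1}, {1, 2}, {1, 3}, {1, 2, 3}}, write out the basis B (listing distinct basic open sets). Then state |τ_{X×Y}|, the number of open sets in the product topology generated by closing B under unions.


Basis B = {∅ × ∅, {46} × {1}, {46} × {1, 2}, {46} × {1, 3}, {46, 47} × {1}, {46} × {1, 2, 3}, {46, 47} × {1, 2}, {46, 47} × {1, 3}, {46, 47} × {1, 2, 3}}; |τ_{X×Y}| = 14.

Enumerate products U × V with U ∈ τ_X, V ∈ τ_Y (deduplicated):
  ∅ × ∅ = {} (∅)
  {46} × {1} = {(46,1)}
  {46} × {1, 2} = {(46,1), (46,2)}
  {46} × {1, 3} = {(46,1), (46,3)}
  {46, 47} × {1} = {(46,1), (47,1)}
  {46} × {1, 2, 3} = {(46,1), (46,2), (46,3)}
  {46, 47} × {1, 2} = {(46,1), (46,2), (47,1), (47,2)}
  {46, 47} × {1, 3} = {(46,1), (46,3), (47,1), (47,3)}
  {46, 47} × {1, 2, 3} = {(46,1), (46,2), (46,3), (47,1), (47,2), (47,3)}
These 9 distinct sets form the basis B.
Close under arbitrary unions to get τ_{X×Y}; counting gives |τ_{X×Y}| = 14.


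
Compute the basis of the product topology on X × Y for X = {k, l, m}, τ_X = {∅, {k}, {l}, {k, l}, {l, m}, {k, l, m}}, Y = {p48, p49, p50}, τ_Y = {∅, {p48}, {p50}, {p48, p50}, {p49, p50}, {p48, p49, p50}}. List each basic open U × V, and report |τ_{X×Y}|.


Basis B = {∅ × ∅, {k} × {p48}, {k} × {p50}, {l} × {p48}, {l} × {p50}, {k} × {p48, p50}, {k, l} × {p48}, {k} × {p49, p50}, {k, l} × {p50}, {l} × {p48, p50}, {l, m} × {p48}, {l} × {p49, p50}, {l, m} × {p50}, {k} × {p48, p49, p50}, {k, l, m} × {p48}, {k, l, m} × {p50}, {l} × {p48, p49, p50}, {k, l} × {p48, p50}, {k, l} × {p49, p50}, {l, m} × {p48, p50}, {l, m} × {p49, p50}, {k, l} × {p48, p49, p50}, {k, l, m} × {p48, p50}, {k, l, m} × {p49, p50}, {l, m} × {p48, p49, p50}, {k, l, m} × {p48, p49, p50}}; |τ_{X×Y}| = 108.

Enumerate products U × V with U ∈ τ_X, V ∈ τ_Y (deduplicated):
  ∅ × ∅ = {} (∅)
  {k} × {p48} = {(k,p48)}
  {k} × {p50} = {(k,p50)}
  {l} × {p48} = {(l,p48)}
  {l} × {p50} = {(l,p50)}
  {k} × {p48, p50} = {(k,p48), (k,p50)}
  {k, l} × {p48} = {(k,p48), (l,p48)}
  {k} × {p49, p50} = {(k,p49), (k,p50)}
  {k, l} × {p50} = {(k,p50), (l,p50)}
  {l} × {p48, p50} = {(l,p48), (l,p50)}
  {l, m} × {p48} = {(l,p48), (m,p48)}
  {l} × {p49, p50} = {(l,p49), (l,p50)}
  {l, m} × {p50} = {(l,p50), (m,p50)}
  {k} × {p48, p49, p50} = {(k,p48), (k,p49), (k,p50)}
  {k, l, m} × {p48} = {(k,p48), (l,p48), (m,p48)}
  {k, l, m} × {p50} = {(k,p50), (l,p50), (m,p50)}
  {l} × {p48, p49, p50} = {(l,p48), (l,p49), (l,p50)}
  {k, l} × {p48, p50} = {(k,p48), (k,p50), (l,p48), (l,p50)}
  {k, l} × {p49, p50} = {(k,p49), (k,p50), (l,p49), (l,p50)}
  {l, m} × {p48, p50} = {(l,p48), (l,p50), (m,p48), (m,p50)}
  {l, m} × {p49, p50} = {(l,p49), (l,p50), (m,p49), (m,p50)}
  {k, l} × {p48, p49, p50} = {(k,p48), (k,p49), (k,p50), (l,p48), (l,p49), (l,p50)}
  {k, l, m} × {p48, p50} = {(k,p48), (k,p50), (l,p48), (l,p50), (m,p48), (m,p50)}
  {k, l, m} × {p49, p50} = {(k,p49), (k,p50), (l,p49), (l,p50), (m,p49), (m,p50)}
  {l, m} × {p48, p49, p50} = {(l,p48), (l,p49), (l,p50), (m,p48), (m,p49), (m,p50)}
  {k, l, m} × {p48, p49, p50} = {(k,p48), (k,p49), (k,p50), (l,p48), (l,p49), (l,p50), (m,p48), (m,p49), (m,p50)}
These 26 distinct sets form the basis B.
Close under arbitrary unions to get τ_{X×Y}; counting gives |τ_{X×Y}| = 108.


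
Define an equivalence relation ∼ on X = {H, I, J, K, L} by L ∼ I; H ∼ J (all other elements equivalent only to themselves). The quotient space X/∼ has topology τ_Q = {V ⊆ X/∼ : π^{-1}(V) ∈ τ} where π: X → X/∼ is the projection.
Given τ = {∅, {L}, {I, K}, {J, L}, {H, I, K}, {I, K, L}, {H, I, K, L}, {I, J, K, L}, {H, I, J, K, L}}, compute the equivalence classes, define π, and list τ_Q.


X/∼ = {[H=J], [I=L], [K]}; |τ_Q| = 3.

Equivalence classes: [H=J], [I=L], [K].
Quotient map π: X → X/∼ sends H ↦ [H=J], I ↦ [I=L], J ↦ [H=J], K ↦ [K], L ↦ [I=L].
For each subset V ⊆ X/∼, compute π^{-1}(V) ⊆ X and check whether π^{-1}(V) ∈ τ. V is open in τ_Q iff π^{-1}(V) ∈ τ.
  V = {}: π^{-1}(V) = ∅ ∈ τ ✓.
  V = {[H=J]}: π^{-1}(V) = {H, J} ∉ τ ✗.
  V = {[I=L]}: π^{-1}(V) = {I, L} ∉ τ ✗.
  V = {[H=J], [I=L]}: π^{-1}(V) = {H, I, J, L} ∉ τ ✗.
  V = {[K]}: π^{-1}(V) = {K} ∉ τ ✗.
  V = {[H=J], [K]}: π^{-1}(V) = {H, J, K} ∉ τ ✗.
  V = {[I=L], [K]}: π^{-1}(V) = {I, K, L} ∈ τ ✓.
  V = {[H=J], [I=L], [K]}: π^{-1}(V) = {H, I, J, K, L} ∈ τ ✓.
Open sets in the quotient: τ_Q = {{}, {[I=L], [K]}, {[H=J], [I=L], [K]}} (3 elements).


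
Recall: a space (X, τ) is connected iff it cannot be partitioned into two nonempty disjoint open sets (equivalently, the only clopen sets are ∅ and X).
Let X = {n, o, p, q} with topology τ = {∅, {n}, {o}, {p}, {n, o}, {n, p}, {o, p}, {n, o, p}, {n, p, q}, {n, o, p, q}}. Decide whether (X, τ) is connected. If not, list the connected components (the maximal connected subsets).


(X, τ) is disconnected; components = [{o}, {n, p, q}].

Find clopen sets (U ∈ τ with X ∖ U ∈ τ):
  U = ∅, X ∖ U = {n, o, p, q} — both open, so U is clopen.
  U = {o}, X ∖ U = {n, p, q} — both open, so U is clopen.
  U = {n, p, q}, X ∖ U = {o} — both open, so U is clopen.
  U = {n, o, p, q}, X ∖ U = ∅ — both open, so U is clopen.
Nontrivial clopen(s) exist: e.g. {n, p, q}. So (X, τ) is disconnected.
Compute connected components by grouping points that agree on all clopens:
  component: {o}
  component: {n, p, q}


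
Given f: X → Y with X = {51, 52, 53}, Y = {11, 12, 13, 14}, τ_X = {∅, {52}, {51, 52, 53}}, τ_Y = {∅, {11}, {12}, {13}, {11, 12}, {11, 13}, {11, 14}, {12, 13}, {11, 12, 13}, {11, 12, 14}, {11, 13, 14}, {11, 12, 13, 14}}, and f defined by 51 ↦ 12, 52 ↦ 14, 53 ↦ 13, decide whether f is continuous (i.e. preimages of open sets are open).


f is NOT continuous.

Compute f^{-1}(U) for each U ∈ τ_Y:
  U = ∅: f^{-1}(U) = ∅ ∈ τ_X ✓.
  U = {11}: f^{-1}(U) = ∅ ∈ τ_X ✓.
  U = {12}: f^{-1}(U) = {51} ∉ τ_X ✗.
  U = {13}: f^{-1}(U) = {53} ∉ τ_X ✗.
  U = {11, 12}: f^{-1}(U) = {51} ∉ τ_X ✗.
  U = {11, 13}: f^{-1}(U) = {53} ∉ τ_X ✗.
  U = {11, 14}: f^{-1}(U) = {52} ∈ τ_X ✓.
  U = {12, 13}: f^{-1}(U) = {51, 53} ∉ τ_X ✗.
  U = {11, 12, 13}: f^{-1}(U) = {51, 53} ∉ τ_X ✗.
  U = {11, 12, 14}: f^{-1}(U) = {51, 52} ∉ τ_X ✗.
  U = {11, 13, 14}: f^{-1}(U) = {52, 53} ∉ τ_X ✗.
  U = {11, 12, 13, 14}: f^{-1}(U) = {51, 52, 53} ∈ τ_X ✓.
Found U = {12} with f^{-1}(U) = {51} not in τ_X. Therefore f is NOT continuous.


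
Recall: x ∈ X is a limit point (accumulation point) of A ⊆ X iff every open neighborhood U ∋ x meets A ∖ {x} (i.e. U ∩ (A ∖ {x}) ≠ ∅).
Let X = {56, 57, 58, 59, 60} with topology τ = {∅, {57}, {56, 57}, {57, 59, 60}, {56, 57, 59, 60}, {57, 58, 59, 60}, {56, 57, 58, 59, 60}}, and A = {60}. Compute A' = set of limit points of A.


A' = {58, 59}

For each x ∈ X, list the open sets U ∈ τ with x ∈ U, then check whether U ∩ (A ∖ {x}) ≠ ∅ for every such U.
  x = 56: open {56, 57} ∋ x has {56, 57} ∩ (A ∖ {56}) = ∅, so x is NOT a limit point.
  x = 57: open {57} ∋ x has {57} ∩ (A ∖ {57}) = ∅, so x is NOT a limit point.
  x = 58: opens ∋ x are {57, 58, 59, 60}, {56, 57, 58, 59, 60}; each meets A ∖ {58}, so x IS a limit point.
  x = 59: opens ∋ x are {57, 59, 60}, {56, 57, 59, 60}, {57, 58, 59, 60}, {56, 57, 58, 59, 60}; each meets A ∖ {59}, so x IS a limit point.
  x = 60: open {57, 59, 60} ∋ x has {57, 59, 60} ∩ (A ∖ {60}) = ∅, so x is NOT a limit point.
Collecting: A' = {58, 59}.


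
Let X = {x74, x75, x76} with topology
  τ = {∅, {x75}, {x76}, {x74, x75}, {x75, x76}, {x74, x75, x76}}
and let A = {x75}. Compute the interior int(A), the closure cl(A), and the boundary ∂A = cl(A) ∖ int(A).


int(A) = {x75}, cl(A) = {x74, x75}, ∂A = {x74}.

Closed sets in (X, τ) are complements of opens:
  closed(X, τ) = {∅, {x74}, {x76}, {x74, x75}, {x74, x76}, {x74, x75, x76}}.
int(A) = ⋃ {U ∈ τ : U ⊆ A}. Opens contained in A: ∅, {x75}.
Taking the union of these: int(A) = {x75}.
cl(A) = ⋂ {C closed : A ⊆ C}. Closed sets containing A: {x74, x75}, {x74, x75, x76}.
Intersecting these: cl(A) = {x74, x75}.
∂A = cl(A) ∖ int(A) = {x74, x75} ∖ {x75} = {x74}.


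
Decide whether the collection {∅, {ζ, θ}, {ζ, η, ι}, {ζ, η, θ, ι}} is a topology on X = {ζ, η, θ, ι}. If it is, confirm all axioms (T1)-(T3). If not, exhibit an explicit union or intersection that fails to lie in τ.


τ is NOT a topology on X.

Axiom (T1): ∅ ∈ τ? Yes; X ∈ τ? Yes.
Axiom (T2/T3): check pairwise unions and intersections of members of τ.
Counterexample for (T3): {ζ, θ} ∩ {ζ, η, ι} = {ζ} ∉ τ. Therefore τ is NOT a topology.


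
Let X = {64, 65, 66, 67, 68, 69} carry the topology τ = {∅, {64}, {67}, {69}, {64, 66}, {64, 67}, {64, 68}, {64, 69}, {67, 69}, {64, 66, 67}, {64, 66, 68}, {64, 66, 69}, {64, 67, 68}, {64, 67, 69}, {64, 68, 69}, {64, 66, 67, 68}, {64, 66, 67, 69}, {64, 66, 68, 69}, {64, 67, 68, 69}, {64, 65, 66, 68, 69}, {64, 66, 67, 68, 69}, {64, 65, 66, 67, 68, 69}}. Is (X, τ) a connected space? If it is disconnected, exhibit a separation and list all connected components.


(X, τ) is disconnected; components = [{67}, {64, 65, 66, 68, 69}].

Find clopen sets (U ∈ τ with X ∖ U ∈ τ):
  U = ∅, X ∖ U = {64, 65, 66, 67, 68, 69} — both open, so U is clopen.
  U = {67}, X ∖ U = {64, 65, 66, 68, 69} — both open, so U is clopen.
  U = {64, 65, 66, 68, 69}, X ∖ U = {67} — both open, so U is clopen.
  U = {64, 65, 66, 67, 68, 69}, X ∖ U = ∅ — both open, so U is clopen.
Nontrivial clopen(s) exist: e.g. {64, 65, 66, 68, 69}. So (X, τ) is disconnected.
Compute connected components by grouping points that agree on all clopens:
  component: {67}
  component: {64, 65, 66, 68, 69}


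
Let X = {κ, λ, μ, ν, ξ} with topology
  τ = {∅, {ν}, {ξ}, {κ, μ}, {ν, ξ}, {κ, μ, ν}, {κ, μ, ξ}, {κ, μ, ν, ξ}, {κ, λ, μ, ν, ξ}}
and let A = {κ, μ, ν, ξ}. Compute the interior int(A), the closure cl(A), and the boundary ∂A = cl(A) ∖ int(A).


int(A) = {κ, μ, ν, ξ}, cl(A) = {κ, λ, μ, ν, ξ}, ∂A = {λ}.

Closed sets in (X, τ) are complements of opens:
  closed(X, τ) = {∅, {λ}, {λ, ν}, {λ, ξ}, {κ, λ, μ}, {λ, ν, ξ}, {κ, λ, μ, ν}, {κ, λ, μ, ξ}, {κ, λ, μ, ν, ξ}}.
int(A) = ⋃ {U ∈ τ : U ⊆ A}. Opens contained in A: ∅, {ν}, {ξ}, {κ, μ}, {ν, ξ}, {κ, μ, ν}, {κ, μ, ξ}, {κ, μ, ν, ξ}.
Taking the union of these: int(A) = {κ, μ, ν, ξ}.
cl(A) = ⋂ {C closed : A ⊆ C}. Closed sets containing A: {κ, λ, μ, ν, ξ}.
Intersecting these: cl(A) = {κ, λ, μ, ν, ξ}.
∂A = cl(A) ∖ int(A) = {κ, λ, μ, ν, ξ} ∖ {κ, μ, ν, ξ} = {λ}.


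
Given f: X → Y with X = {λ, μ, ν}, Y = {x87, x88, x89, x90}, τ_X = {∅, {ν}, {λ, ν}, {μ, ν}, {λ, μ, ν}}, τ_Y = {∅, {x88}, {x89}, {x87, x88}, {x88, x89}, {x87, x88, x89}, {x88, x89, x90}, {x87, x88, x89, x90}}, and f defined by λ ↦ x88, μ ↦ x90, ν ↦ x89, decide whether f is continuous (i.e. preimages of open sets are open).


f is NOT continuous.

Compute f^{-1}(U) for each U ∈ τ_Y:
  U = ∅: f^{-1}(U) = ∅ ∈ τ_X ✓.
  U = {x88}: f^{-1}(U) = {λ} ∉ τ_X ✗.
  U = {x89}: f^{-1}(U) = {ν} ∈ τ_X ✓.
  U = {x87, x88}: f^{-1}(U) = {λ} ∉ τ_X ✗.
  U = {x88, x89}: f^{-1}(U) = {λ, ν} ∈ τ_X ✓.
  U = {x87, x88, x89}: f^{-1}(U) = {λ, ν} ∈ τ_X ✓.
  U = {x88, x89, x90}: f^{-1}(U) = {λ, μ, ν} ∈ τ_X ✓.
  U = {x87, x88, x89, x90}: f^{-1}(U) = {λ, μ, ν} ∈ τ_X ✓.
Found U = {x88} with f^{-1}(U) = {λ} not in τ_X. Therefore f is NOT continuous.


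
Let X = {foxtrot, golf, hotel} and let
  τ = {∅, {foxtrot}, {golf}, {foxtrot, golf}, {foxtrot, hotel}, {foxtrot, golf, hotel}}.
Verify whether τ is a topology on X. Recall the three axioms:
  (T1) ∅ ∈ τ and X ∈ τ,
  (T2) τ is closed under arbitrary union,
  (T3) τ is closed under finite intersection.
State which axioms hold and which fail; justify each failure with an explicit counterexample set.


τ IS a topology on X.

Axiom (T1): ∅ ∈ τ? Yes; X ∈ τ? Yes.
Axiom (T2/T3): check pairwise unions and intersections of members of τ.
All pairwise intersections and unions checked — each lies in τ. Therefore τ satisfies (T1), (T2), (T3): it IS a topology on X.


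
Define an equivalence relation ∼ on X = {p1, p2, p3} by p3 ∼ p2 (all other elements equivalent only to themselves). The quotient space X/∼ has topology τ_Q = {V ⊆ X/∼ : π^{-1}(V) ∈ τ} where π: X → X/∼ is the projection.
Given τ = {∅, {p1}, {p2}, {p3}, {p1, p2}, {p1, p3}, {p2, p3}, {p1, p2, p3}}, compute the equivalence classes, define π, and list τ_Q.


X/∼ = {[p1], [p2=p3]}; |τ_Q| = 4.

Equivalence classes: [p1], [p2=p3].
Quotient map π: X → X/∼ sends p1 ↦ [p1], p2 ↦ [p2=p3], p3 ↦ [p2=p3].
For each subset V ⊆ X/∼, compute π^{-1}(V) ⊆ X and check whether π^{-1}(V) ∈ τ. V is open in τ_Q iff π^{-1}(V) ∈ τ.
  V = {}: π^{-1}(V) = ∅ ∈ τ ✓.
  V = {[p1]}: π^{-1}(V) = {p1} ∈ τ ✓.
  V = {[p2=p3]}: π^{-1}(V) = {p2, p3} ∈ τ ✓.
  V = {[p1], [p2=p3]}: π^{-1}(V) = {p1, p2, p3} ∈ τ ✓.
Open sets in the quotient: τ_Q = {{}, {[p1]}, {[p2=p3]}, {[p1], [p2=p3]}} (4 elements).


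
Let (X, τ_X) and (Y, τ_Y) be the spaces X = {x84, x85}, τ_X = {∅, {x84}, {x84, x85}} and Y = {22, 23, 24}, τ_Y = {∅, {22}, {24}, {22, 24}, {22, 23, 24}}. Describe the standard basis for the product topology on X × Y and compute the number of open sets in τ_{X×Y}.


Basis B = {∅ × ∅, {x84} × {22}, {x84} × {24}, {x84} × {22, 24}, {x84, x85} × {22}, {x84, x85} × {24}, {x84} × {22, 23, 24}, {x84, x85} × {22, 24}, {x84, x85} × {22, 23, 24}}; |τ_{X×Y}| = 14.

Enumerate products U × V with U ∈ τ_X, V ∈ τ_Y (deduplicated):
  ∅ × ∅ = {} (∅)
  {x84} × {22} = {(x84,22)}
  {x84} × {24} = {(x84,24)}
  {x84} × {22, 24} = {(x84,22), (x84,24)}
  {x84, x85} × {22} = {(x84,22), (x85,22)}
  {x84, x85} × {24} = {(x84,24), (x85,24)}
  {x84} × {22, 23, 24} = {(x84,22), (x84,23), (x84,24)}
  {x84, x85} × {22, 24} = {(x84,22), (x84,24), (x85,22), (x85,24)}
  {x84, x85} × {22, 23, 24} = {(x84,22), (x84,23), (x84,24), (x85,22), (x85,23), (x85,24)}
These 9 distinct sets form the basis B.
Close under arbitrary unions to get τ_{X×Y}; counting gives |τ_{X×Y}| = 14.


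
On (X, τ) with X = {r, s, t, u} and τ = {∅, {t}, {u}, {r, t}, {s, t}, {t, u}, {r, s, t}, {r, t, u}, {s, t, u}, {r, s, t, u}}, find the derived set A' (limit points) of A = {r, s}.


A' = ∅

For each x ∈ X, list the open sets U ∈ τ with x ∈ U, then check whether U ∩ (A ∖ {x}) ≠ ∅ for every such U.
  x = r: open {r, t} ∋ x has {r, t} ∩ (A ∖ {r}) = ∅, so x is NOT a limit point.
  x = s: open {s, t} ∋ x has {s, t} ∩ (A ∖ {s}) = ∅, so x is NOT a limit point.
  x = t: open {t} ∋ x has {t} ∩ (A ∖ {t}) = ∅, so x is NOT a limit point.
  x = u: open {u} ∋ x has {u} ∩ (A ∖ {u}) = ∅, so x is NOT a limit point.
Collecting: A' = ∅.


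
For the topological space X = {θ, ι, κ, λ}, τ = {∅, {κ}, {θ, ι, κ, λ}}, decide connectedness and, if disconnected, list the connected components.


(X, τ) is connected.

Find clopen sets (U ∈ τ with X ∖ U ∈ τ):
  U = ∅, X ∖ U = {θ, ι, κ, λ} — both open, so U is clopen.
  U = {θ, ι, κ, λ}, X ∖ U = ∅ — both open, so U is clopen.
Only trivial clopens (∅ and X) exist, so (X, τ) is connected.
Compute connected components by grouping points that agree on all clopens:
  component: {θ, ι, κ, λ}


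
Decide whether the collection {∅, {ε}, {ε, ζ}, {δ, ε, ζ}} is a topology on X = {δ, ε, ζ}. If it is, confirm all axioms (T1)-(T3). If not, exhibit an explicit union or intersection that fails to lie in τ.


τ IS a topology on X.

Axiom (T1): ∅ ∈ τ? Yes; X ∈ τ? Yes.
Axiom (T2/T3): check pairwise unions and intersections of members of τ.
All pairwise intersections and unions checked — each lies in τ. Therefore τ satisfies (T1), (T2), (T3): it IS a topology on X.


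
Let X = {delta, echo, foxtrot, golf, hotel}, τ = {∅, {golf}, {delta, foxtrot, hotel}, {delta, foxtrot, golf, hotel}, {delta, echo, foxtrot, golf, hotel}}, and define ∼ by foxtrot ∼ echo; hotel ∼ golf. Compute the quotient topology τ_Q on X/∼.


X/∼ = {[delta], [echo=foxtrot], [golf=hotel]}; |τ_Q| = 2.

Equivalence classes: [delta], [echo=foxtrot], [golf=hotel].
Quotient map π: X → X/∼ sends delta ↦ [delta], echo ↦ [echo=foxtrot], foxtrot ↦ [echo=foxtrot], golf ↦ [golf=hotel], hotel ↦ [golf=hotel].
For each subset V ⊆ X/∼, compute π^{-1}(V) ⊆ X and check whether π^{-1}(V) ∈ τ. V is open in τ_Q iff π^{-1}(V) ∈ τ.
  V = {}: π^{-1}(V) = ∅ ∈ τ ✓.
  V = {[delta]}: π^{-1}(V) = {delta} ∉ τ ✗.
  V = {[echo=foxtrot]}: π^{-1}(V) = {echo, foxtrot} ∉ τ ✗.
  V = {[delta], [echo=foxtrot]}: π^{-1}(V) = {delta, echo, foxtrot} ∉ τ ✗.
  V = {[golf=hotel]}: π^{-1}(V) = {golf, hotel} ∉ τ ✗.
  V = {[delta], [golf=hotel]}: π^{-1}(V) = {delta, golf, hotel} ∉ τ ✗.
  V = {[echo=foxtrot], [golf=hotel]}: π^{-1}(V) = {echo, foxtrot, golf, hotel} ∉ τ ✗.
  V = {[delta], [echo=foxtrot], [golf=hotel]}: π^{-1}(V) = {delta, echo, foxtrot, golf, hotel} ∈ τ ✓.
Open sets in the quotient: τ_Q = {{}, {[delta], [echo=foxtrot], [golf=hotel]}} (2 elements).


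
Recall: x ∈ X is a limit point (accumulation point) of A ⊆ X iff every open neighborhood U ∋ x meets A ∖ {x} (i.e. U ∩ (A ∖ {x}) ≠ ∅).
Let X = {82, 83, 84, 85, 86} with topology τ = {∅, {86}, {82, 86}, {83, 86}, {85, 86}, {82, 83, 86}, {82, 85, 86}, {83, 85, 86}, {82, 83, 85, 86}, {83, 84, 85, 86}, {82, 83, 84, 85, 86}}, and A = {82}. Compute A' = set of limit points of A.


A' = ∅

For each x ∈ X, list the open sets U ∈ τ with x ∈ U, then check whether U ∩ (A ∖ {x}) ≠ ∅ for every such U.
  x = 82: open {82, 86} ∋ x has {82, 86} ∩ (A ∖ {82}) = ∅, so x is NOT a limit point.
  x = 83: open {83, 86} ∋ x has {83, 86} ∩ (A ∖ {83}) = ∅, so x is NOT a limit point.
  x = 84: open {83, 84, 85, 86} ∋ x has {83, 84, 85, 86} ∩ (A ∖ {84}) = ∅, so x is NOT a limit point.
  x = 85: open {85, 86} ∋ x has {85, 86} ∩ (A ∖ {85}) = ∅, so x is NOT a limit point.
  x = 86: open {86} ∋ x has {86} ∩ (A ∖ {86}) = ∅, so x is NOT a limit point.
Collecting: A' = ∅.


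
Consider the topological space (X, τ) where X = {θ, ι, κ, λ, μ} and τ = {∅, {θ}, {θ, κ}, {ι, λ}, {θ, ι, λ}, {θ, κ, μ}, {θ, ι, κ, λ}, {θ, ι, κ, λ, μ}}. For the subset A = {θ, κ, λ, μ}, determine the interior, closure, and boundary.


int(A) = {θ, κ, μ}, cl(A) = {θ, ι, κ, λ, μ}, ∂A = {ι, λ}.

Closed sets in (X, τ) are complements of opens:
  closed(X, τ) = {∅, {μ}, {ι, λ}, {κ, μ}, {θ, κ, μ}, {ι, λ, μ}, {ι, κ, λ, μ}, {θ, ι, κ, λ, μ}}.
int(A) = ⋃ {U ∈ τ : U ⊆ A}. Opens contained in A: ∅, {θ}, {θ, κ}, {θ, κ, μ}.
Taking the union of these: int(A) = {θ, κ, μ}.
cl(A) = ⋂ {C closed : A ⊆ C}. Closed sets containing A: {θ, ι, κ, λ, μ}.
Intersecting these: cl(A) = {θ, ι, κ, λ, μ}.
∂A = cl(A) ∖ int(A) = {θ, ι, κ, λ, μ} ∖ {θ, κ, μ} = {ι, λ}.


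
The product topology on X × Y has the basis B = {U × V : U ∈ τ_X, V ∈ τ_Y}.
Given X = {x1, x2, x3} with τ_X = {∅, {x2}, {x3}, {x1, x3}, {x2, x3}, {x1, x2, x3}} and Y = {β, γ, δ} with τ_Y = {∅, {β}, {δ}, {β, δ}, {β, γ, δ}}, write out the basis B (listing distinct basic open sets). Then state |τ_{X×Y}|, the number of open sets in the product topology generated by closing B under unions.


Basis B = {∅ × ∅, {x2} × {β}, {x2} × {δ}, {x3} × {β}, {x3} × {δ}, {x1, x3} × {β}, {x1, x3} × {δ}, {x2} × {β, δ}, {x2, x3} × {β}, {x2, x3} × {δ}, {x3} × {β, δ}, {x1, x2, x3} × {β}, {x1, x2, x3} × {δ}, {x2} × {β, γ, δ}, {x3} × {β, γ, δ}, {x1, x3} × {β, δ}, {x2, x3} × {β, δ}, {x1, x3} × {β, γ, δ}, {x1, x2, x3} × {β, δ}, {x2, x3} × {β, γ, δ}, {x1, x2, x3} × {β, γ, δ}}; |τ_{X×Y}| = 70.

Enumerate products U × V with U ∈ τ_X, V ∈ τ_Y (deduplicated):
  ∅ × ∅ = {} (∅)
  {x2} × {β} = {(x2,β)}
  {x2} × {δ} = {(x2,δ)}
  {x3} × {β} = {(x3,β)}
  {x3} × {δ} = {(x3,δ)}
  {x1, x3} × {β} = {(x1,β), (x3,β)}
  {x1, x3} × {δ} = {(x1,δ), (x3,δ)}
  {x2} × {β, δ} = {(x2,β), (x2,δ)}
  {x2, x3} × {β} = {(x2,β), (x3,β)}
  {x2, x3} × {δ} = {(x2,δ), (x3,δ)}
  {x3} × {β, δ} = {(x3,β), (x3,δ)}
  {x1, x2, x3} × {β} = {(x1,β), (x2,β), (x3,β)}
  {x1, x2, x3} × {δ} = {(x1,δ), (x2,δ), (x3,δ)}
  {x2} × {β, γ, δ} = {(x2,β), (x2,γ), (x2,δ)}
  {x3} × {β, γ, δ} = {(x3,β), (x3,γ), (x3,δ)}
  {x1, x3} × {β, δ} = {(x1,β), (x1,δ), (x3,β), (x3,δ)}
  {x2, x3} × {β, δ} = {(x2,β), (x2,δ), (x3,β), (x3,δ)}
  {x1, x3} × {β, γ, δ} = {(x1,β), (x1,γ), (x1,δ), (x3,β), (x3,γ), (x3,δ)}
  {x1, x2, x3} × {β, δ} = {(x1,β), (x1,δ), (x2,β), (x2,δ), (x3,β), (x3,δ)}
  {x2, x3} × {β, γ, δ} = {(x2,β), (x2,γ), (x2,δ), (x3,β), (x3,γ), (x3,δ)}
  {x1, x2, x3} × {β, γ, δ} = {(x1,β), (x1,γ), (x1,δ), (x2,β), (x2,γ), (x2,δ), (x3,β), (x3,γ), (x3,δ)}
These 21 distinct sets form the basis B.
Close under arbitrary unions to get τ_{X×Y}; counting gives |τ_{X×Y}| = 70.


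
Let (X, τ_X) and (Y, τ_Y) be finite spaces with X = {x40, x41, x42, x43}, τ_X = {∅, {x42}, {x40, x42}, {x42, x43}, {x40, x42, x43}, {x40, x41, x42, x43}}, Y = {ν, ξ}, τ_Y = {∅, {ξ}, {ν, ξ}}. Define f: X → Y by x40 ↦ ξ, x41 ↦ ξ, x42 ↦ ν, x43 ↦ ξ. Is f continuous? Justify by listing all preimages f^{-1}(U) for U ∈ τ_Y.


f is NOT continuous.

Compute f^{-1}(U) for each U ∈ τ_Y:
  U = ∅: f^{-1}(U) = ∅ ∈ τ_X ✓.
  U = {ξ}: f^{-1}(U) = {x40, x41, x43} ∉ τ_X ✗.
  U = {ν, ξ}: f^{-1}(U) = {x40, x41, x42, x43} ∈ τ_X ✓.
Found U = {ξ} with f^{-1}(U) = {x40, x41, x43} not in τ_X. Therefore f is NOT continuous.


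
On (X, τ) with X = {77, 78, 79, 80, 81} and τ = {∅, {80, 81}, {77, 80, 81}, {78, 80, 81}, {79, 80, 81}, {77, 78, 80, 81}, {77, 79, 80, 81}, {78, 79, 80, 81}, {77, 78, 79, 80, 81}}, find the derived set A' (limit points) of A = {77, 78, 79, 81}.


A' = {77, 78, 79, 80}

For each x ∈ X, list the open sets U ∈ τ with x ∈ U, then check whether U ∩ (A ∖ {x}) ≠ ∅ for every such U.
  x = 77: opens ∋ x are {77, 80, 81}, {77, 78, 80, 81}, {77, 79, 80, 81}, {77, 78, 79, 80, 81}; each meets A ∖ {77}, so x IS a limit point.
  x = 78: opens ∋ x are {78, 80, 81}, {77, 78, 80, 81}, {78, 79, 80, 81}, {77, 78, 79, 80, 81}; each meets A ∖ {78}, so x IS a limit point.
  x = 79: opens ∋ x are {79, 80, 81}, {77, 79, 80, 81}, {78, 79, 80, 81}, {77, 78, 79, 80, 81}; each meets A ∖ {79}, so x IS a limit point.
  x = 80: opens ∋ x are {80, 81}, {77, 80, 81}, {78, 80, 81}, {79, 80, 81}, {77, 78, 80, 81}, {77, 79, 80, 81}, {78, 79, 80, 81}, {77, 78, 79, 80, 81}; each meets A ∖ {80}, so x IS a limit point.
  x = 81: open {80, 81} ∋ x has {80, 81} ∩ (A ∖ {81}) = ∅, so x is NOT a limit point.
Collecting: A' = {77, 78, 79, 80}.


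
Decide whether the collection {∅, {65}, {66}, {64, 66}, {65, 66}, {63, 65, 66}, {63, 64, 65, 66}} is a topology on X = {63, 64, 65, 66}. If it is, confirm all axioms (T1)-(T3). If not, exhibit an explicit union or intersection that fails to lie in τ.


τ is NOT a topology on X.

Axiom (T1): ∅ ∈ τ? Yes; X ∈ τ? Yes.
Axiom (T2/T3): check pairwise unions and intersections of members of τ.
Counterexample for (T2): {65} ∪ {64, 66} = {64, 65, 66} ∉ τ. Therefore τ is NOT a topology.


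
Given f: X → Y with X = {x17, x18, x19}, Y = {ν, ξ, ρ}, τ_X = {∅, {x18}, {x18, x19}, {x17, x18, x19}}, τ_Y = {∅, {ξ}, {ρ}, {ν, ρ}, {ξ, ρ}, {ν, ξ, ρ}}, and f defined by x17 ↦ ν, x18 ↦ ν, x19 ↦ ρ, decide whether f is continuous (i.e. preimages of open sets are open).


f is NOT continuous.

Compute f^{-1}(U) for each U ∈ τ_Y:
  U = ∅: f^{-1}(U) = ∅ ∈ τ_X ✓.
  U = {ξ}: f^{-1}(U) = ∅ ∈ τ_X ✓.
  U = {ρ}: f^{-1}(U) = {x19} ∉ τ_X ✗.
  U = {ν, ρ}: f^{-1}(U) = {x17, x18, x19} ∈ τ_X ✓.
  U = {ξ, ρ}: f^{-1}(U) = {x19} ∉ τ_X ✗.
  U = {ν, ξ, ρ}: f^{-1}(U) = {x17, x18, x19} ∈ τ_X ✓.
Found U = {ρ} with f^{-1}(U) = {x19} not in τ_X. Therefore f is NOT continuous.


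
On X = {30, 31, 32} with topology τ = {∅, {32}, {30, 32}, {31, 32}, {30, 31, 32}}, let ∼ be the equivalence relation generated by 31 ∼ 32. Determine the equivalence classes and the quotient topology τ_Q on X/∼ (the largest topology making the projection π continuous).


X/∼ = {[30], [31=32]}; |τ_Q| = 3.

Equivalence classes: [30], [31=32].
Quotient map π: X → X/∼ sends 30 ↦ [30], 31 ↦ [31=32], 32 ↦ [31=32].
For each subset V ⊆ X/∼, compute π^{-1}(V) ⊆ X and check whether π^{-1}(V) ∈ τ. V is open in τ_Q iff π^{-1}(V) ∈ τ.
  V = {}: π^{-1}(V) = ∅ ∈ τ ✓.
  V = {[30]}: π^{-1}(V) = {30} ∉ τ ✗.
  V = {[31=32]}: π^{-1}(V) = {31, 32} ∈ τ ✓.
  V = {[30], [31=32]}: π^{-1}(V) = {30, 31, 32} ∈ τ ✓.
Open sets in the quotient: τ_Q = {{}, {[31=32]}, {[30], [31=32]}} (3 elements).


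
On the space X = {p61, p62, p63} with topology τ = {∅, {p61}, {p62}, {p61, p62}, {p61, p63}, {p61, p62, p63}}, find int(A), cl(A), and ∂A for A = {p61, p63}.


int(A) = {p61, p63}, cl(A) = {p61, p63}, ∂A = ∅.

Closed sets in (X, τ) are complements of opens:
  closed(X, τ) = {∅, {p62}, {p63}, {p61, p63}, {p62, p63}, {p61, p62, p63}}.
int(A) = ⋃ {U ∈ τ : U ⊆ A}. Opens contained in A: ∅, {p61}, {p61, p63}.
Taking the union of these: int(A) = {p61, p63}.
cl(A) = ⋂ {C closed : A ⊆ C}. Closed sets containing A: {p61, p63}, {p61, p62, p63}.
Intersecting these: cl(A) = {p61, p63}.
∂A = cl(A) ∖ int(A) = {p61, p63} ∖ {p61, p63} = ∅.


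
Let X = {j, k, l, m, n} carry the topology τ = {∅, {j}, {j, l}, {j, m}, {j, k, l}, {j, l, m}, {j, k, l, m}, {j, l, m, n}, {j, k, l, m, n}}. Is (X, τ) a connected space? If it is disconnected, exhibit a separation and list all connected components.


(X, τ) is connected.

Find clopen sets (U ∈ τ with X ∖ U ∈ τ):
  U = ∅, X ∖ U = {j, k, l, m, n} — both open, so U is clopen.
  U = {j, k, l, m, n}, X ∖ U = ∅ — both open, so U is clopen.
Only trivial clopens (∅ and X) exist, so (X, τ) is connected.
Compute connected components by grouping points that agree on all clopens:
  component: {j, k, l, m, n}


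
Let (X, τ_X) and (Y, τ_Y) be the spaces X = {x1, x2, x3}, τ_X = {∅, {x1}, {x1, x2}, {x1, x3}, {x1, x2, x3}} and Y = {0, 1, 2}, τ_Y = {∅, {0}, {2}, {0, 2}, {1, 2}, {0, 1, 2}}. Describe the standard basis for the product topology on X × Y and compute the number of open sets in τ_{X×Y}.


Basis B = {∅ × ∅, {x1} × {0}, {x1} × {2}, {x1} × {0, 2}, {x1, x2} × {0}, {x1, x3} × {0}, {x1} × {1, 2}, {x1, x2} × {2}, {x1, x3} × {2}, {x1} × {0, 1, 2}, {x1, x2, x3} × {0}, {x1, x2, x3} × {2}, {x1, x2} × {0, 2}, {x1, x3} × {0, 2}, {x1, x2} × {1, 2}, {x1, x3} × {1, 2}, {x1, x2} × {0, 1, 2}, {x1, x3} × {0, 1, 2}, {x1, x2, x3} × {0, 2}, {x1, x2, x3} × {1, 2}, {x1, x2, x3} × {0, 1, 2}}; |τ_{X×Y}| = 70.

Enumerate products U × V with U ∈ τ_X, V ∈ τ_Y (deduplicated):
  ∅ × ∅ = {} (∅)
  {x1} × {0} = {(x1,0)}
  {x1} × {2} = {(x1,2)}
  {x1} × {0, 2} = {(x1,0), (x1,2)}
  {x1, x2} × {0} = {(x1,0), (x2,0)}
  {x1, x3} × {0} = {(x1,0), (x3,0)}
  {x1} × {1, 2} = {(x1,1), (x1,2)}
  {x1, x2} × {2} = {(x1,2), (x2,2)}
  {x1, x3} × {2} = {(x1,2), (x3,2)}
  {x1} × {0, 1, 2} = {(x1,0), (x1,1), (x1,2)}
  {x1, x2, x3} × {0} = {(x1,0), (x2,0), (x3,0)}
  {x1, x2, x3} × {2} = {(x1,2), (x2,2), (x3,2)}
  {x1, x2} × {0, 2} = {(x1,0), (x1,2), (x2,0), (x2,2)}
  {x1, x3} × {0, 2} = {(x1,0), (x1,2), (x3,0), (x3,2)}
  {x1, x2} × {1, 2} = {(x1,1), (x1,2), (x2,1), (x2,2)}
  {x1, x3} × {1, 2} = {(x1,1), (x1,2), (x3,1), (x3,2)}
  {x1, x2} × {0, 1, 2} = {(x1,0), (x1,1), (x1,2), (x2,0), (x2,1), (x2,2)}
  {x1, x3} × {0, 1, 2} = {(x1,0), (x1,1), (x1,2), (x3,0), (x3,1), (x3,2)}
  {x1, x2, x3} × {0, 2} = {(x1,0), (x1,2), (x2,0), (x2,2), (x3,0), (x3,2)}
  {x1, x2, x3} × {1, 2} = {(x1,1), (x1,2), (x2,1), (x2,2), (x3,1), (x3,2)}
  {x1, x2, x3} × {0, 1, 2} = {(x1,0), (x1,1), (x1,2), (x2,0), (x2,1), (x2,2), (x3,0), (x3,1), (x3,2)}
These 21 distinct sets form the basis B.
Close under arbitrary unions to get τ_{X×Y}; counting gives |τ_{X×Y}| = 70.


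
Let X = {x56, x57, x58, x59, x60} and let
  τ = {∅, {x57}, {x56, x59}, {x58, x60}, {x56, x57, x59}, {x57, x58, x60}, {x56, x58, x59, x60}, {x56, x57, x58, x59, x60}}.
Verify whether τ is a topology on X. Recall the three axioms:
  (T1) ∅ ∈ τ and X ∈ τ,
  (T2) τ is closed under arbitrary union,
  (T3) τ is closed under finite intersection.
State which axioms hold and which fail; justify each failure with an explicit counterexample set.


τ IS a topology on X.

Axiom (T1): ∅ ∈ τ? Yes; X ∈ τ? Yes.
Axiom (T2/T3): check pairwise unions and intersections of members of τ.
All pairwise intersections and unions checked — each lies in τ. Therefore τ satisfies (T1), (T2), (T3): it IS a topology on X.


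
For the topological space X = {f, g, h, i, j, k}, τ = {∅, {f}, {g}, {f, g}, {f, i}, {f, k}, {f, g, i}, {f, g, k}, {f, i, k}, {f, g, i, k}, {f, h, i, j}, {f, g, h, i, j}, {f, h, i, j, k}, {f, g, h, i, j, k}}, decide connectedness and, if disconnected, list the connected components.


(X, τ) is disconnected; components = [{g}, {f, h, i, j, k}].

Find clopen sets (U ∈ τ with X ∖ U ∈ τ):
  U = ∅, X ∖ U = {f, g, h, i, j, k} — both open, so U is clopen.
  U = {g}, X ∖ U = {f, h, i, j, k} — both open, so U is clopen.
  U = {f, h, i, j, k}, X ∖ U = {g} — both open, so U is clopen.
  U = {f, g, h, i, j, k}, X ∖ U = ∅ — both open, so U is clopen.
Nontrivial clopen(s) exist: e.g. {f, h, i, j, k}. So (X, τ) is disconnected.
Compute connected components by grouping points that agree on all clopens:
  component: {g}
  component: {f, h, i, j, k}


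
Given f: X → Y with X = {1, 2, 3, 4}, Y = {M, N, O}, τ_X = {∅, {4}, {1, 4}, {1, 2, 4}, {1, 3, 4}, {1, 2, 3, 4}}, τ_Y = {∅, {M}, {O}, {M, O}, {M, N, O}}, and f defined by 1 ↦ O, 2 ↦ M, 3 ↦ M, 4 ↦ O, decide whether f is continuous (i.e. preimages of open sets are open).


f is NOT continuous.

Compute f^{-1}(U) for each U ∈ τ_Y:
  U = ∅: f^{-1}(U) = ∅ ∈ τ_X ✓.
  U = {M}: f^{-1}(U) = {2, 3} ∉ τ_X ✗.
  U = {O}: f^{-1}(U) = {1, 4} ∈ τ_X ✓.
  U = {M, O}: f^{-1}(U) = {1, 2, 3, 4} ∈ τ_X ✓.
  U = {M, N, O}: f^{-1}(U) = {1, 2, 3, 4} ∈ τ_X ✓.
Found U = {M} with f^{-1}(U) = {2, 3} not in τ_X. Therefore f is NOT continuous.


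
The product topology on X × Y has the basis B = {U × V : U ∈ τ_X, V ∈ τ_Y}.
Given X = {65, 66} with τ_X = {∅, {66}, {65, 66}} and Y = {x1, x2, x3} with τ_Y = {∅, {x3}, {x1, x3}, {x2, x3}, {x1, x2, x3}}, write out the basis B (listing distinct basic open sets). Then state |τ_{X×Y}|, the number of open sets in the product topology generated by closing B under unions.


Basis B = {∅ × ∅, {66} × {x3}, {65, 66} × {x3}, {66} × {x1, x3}, {66} × {x2, x3}, {66} × {x1, x2, x3}, {65, 66} × {x1, x3}, {65, 66} × {x2, x3}, {65, 66} × {x1, x2, x3}}; |τ_{X×Y}| = 14.

Enumerate products U × V with U ∈ τ_X, V ∈ τ_Y (deduplicated):
  ∅ × ∅ = {} (∅)
  {66} × {x3} = {(66,x3)}
  {65, 66} × {x3} = {(65,x3), (66,x3)}
  {66} × {x1, x3} = {(66,x1), (66,x3)}
  {66} × {x2, x3} = {(66,x2), (66,x3)}
  {66} × {x1, x2, x3} = {(66,x1), (66,x2), (66,x3)}
  {65, 66} × {x1, x3} = {(65,x1), (65,x3), (66,x1), (66,x3)}
  {65, 66} × {x2, x3} = {(65,x2), (65,x3), (66,x2), (66,x3)}
  {65, 66} × {x1, x2, x3} = {(65,x1), (65,x2), (65,x3), (66,x1), (66,x2), (66,x3)}
These 9 distinct sets form the basis B.
Close under arbitrary unions to get τ_{X×Y}; counting gives |τ_{X×Y}| = 14.


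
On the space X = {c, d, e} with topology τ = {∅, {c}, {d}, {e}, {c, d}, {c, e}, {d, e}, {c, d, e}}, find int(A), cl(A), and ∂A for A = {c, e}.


int(A) = {c, e}, cl(A) = {c, e}, ∂A = ∅.

Closed sets in (X, τ) are complements of opens:
  closed(X, τ) = {∅, {c}, {d}, {e}, {c, d}, {c, e}, {d, e}, {c, d, e}}.
int(A) = ⋃ {U ∈ τ : U ⊆ A}. Opens contained in A: ∅, {c}, {e}, {c, e}.
Taking the union of these: int(A) = {c, e}.
cl(A) = ⋂ {C closed : A ⊆ C}. Closed sets containing A: {c, e}, {c, d, e}.
Intersecting these: cl(A) = {c, e}.
∂A = cl(A) ∖ int(A) = {c, e} ∖ {c, e} = ∅.


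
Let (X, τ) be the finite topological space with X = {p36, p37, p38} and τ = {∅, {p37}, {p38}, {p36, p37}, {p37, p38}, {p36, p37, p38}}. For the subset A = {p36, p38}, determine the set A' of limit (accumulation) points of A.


A' = ∅

For each x ∈ X, list the open sets U ∈ τ with x ∈ U, then check whether U ∩ (A ∖ {x}) ≠ ∅ for every such U.
  x = p36: open {p36, p37} ∋ x has {p36, p37} ∩ (A ∖ {p36}) = ∅, so x is NOT a limit point.
  x = p37: open {p37} ∋ x has {p37} ∩ (A ∖ {p37}) = ∅, so x is NOT a limit point.
  x = p38: open {p38} ∋ x has {p38} ∩ (A ∖ {p38}) = ∅, so x is NOT a limit point.
Collecting: A' = ∅.


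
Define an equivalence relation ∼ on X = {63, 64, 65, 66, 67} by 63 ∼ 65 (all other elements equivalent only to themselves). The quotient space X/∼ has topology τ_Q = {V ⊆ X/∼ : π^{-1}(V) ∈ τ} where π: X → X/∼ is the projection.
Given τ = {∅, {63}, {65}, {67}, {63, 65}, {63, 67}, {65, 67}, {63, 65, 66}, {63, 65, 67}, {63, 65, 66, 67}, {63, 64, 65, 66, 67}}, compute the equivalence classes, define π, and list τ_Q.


X/∼ = {[63=65], [64], [66], [67]}; |τ_Q| = 7.

Equivalence classes: [63=65], [64], [66], [67].
Quotient map π: X → X/∼ sends 63 ↦ [63=65], 64 ↦ [64], 65 ↦ [63=65], 66 ↦ [66], 67 ↦ [67].
For each subset V ⊆ X/∼, compute π^{-1}(V) ⊆ X and check whether π^{-1}(V) ∈ τ. V is open in τ_Q iff π^{-1}(V) ∈ τ.
  V = {}: π^{-1}(V) = ∅ ∈ τ ✓.
  V = {[63=65]}: π^{-1}(V) = {63, 65} ∈ τ ✓.
  V = {[64]}: π^{-1}(V) = {64} ∉ τ ✗.
  V = {[63=65], [64]}: π^{-1}(V) = {63, 64, 65} ∉ τ ✗.
  V = {[66]}: π^{-1}(V) = {66} ∉ τ ✗.
  V = {[63=65], [66]}: π^{-1}(V) = {63, 65, 66} ∈ τ ✓.
  V = {[64], [66]}: π^{-1}(V) = {64, 66} ∉ τ ✗.
  V = {[63=65], [64], [66]}: π^{-1}(V) = {63, 64, 65, 66} ∉ τ ✗.
  V = {[67]}: π^{-1}(V) = {67} ∈ τ ✓.
  V = {[63=65], [67]}: π^{-1}(V) = {63, 65, 67} ∈ τ ✓.
  V = {[64], [67]}: π^{-1}(V) = {64, 67} ∉ τ ✗.
  V = {[63=65], [64], [67]}: π^{-1}(V) = {63, 64, 65, 67} ∉ τ ✗.
  V = {[66], [67]}: π^{-1}(V) = {66, 67} ∉ τ ✗.
  V = {[63=65], [66], [67]}: π^{-1}(V) = {63, 65, 66, 67} ∈ τ ✓.
  V = {[64], [66], [67]}: π^{-1}(V) = {64, 66, 67} ∉ τ ✗.
  V = {[63=65], [64], [66], [67]}: π^{-1}(V) = {63, 64, 65, 66, 67} ∈ τ ✓.
Open sets in the quotient: τ_Q = {{}, {[63=65]}, {[63=65], [66]}, {[67]}, {[63=65], [67]}, {[63=65], [66], [67]}, {[63=65], [64], [66], [67]}} (7 elements).


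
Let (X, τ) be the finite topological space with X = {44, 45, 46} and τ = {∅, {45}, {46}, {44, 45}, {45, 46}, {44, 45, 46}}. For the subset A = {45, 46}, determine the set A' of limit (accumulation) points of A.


A' = {44}

For each x ∈ X, list the open sets U ∈ τ with x ∈ U, then check whether U ∩ (A ∖ {x}) ≠ ∅ for every such U.
  x = 44: opens ∋ x are {44, 45}, {44, 45, 46}; each meets A ∖ {44}, so x IS a limit point.
  x = 45: open {45} ∋ x has {45} ∩ (A ∖ {45}) = ∅, so x is NOT a limit point.
  x = 46: open {46} ∋ x has {46} ∩ (A ∖ {46}) = ∅, so x is NOT a limit point.
Collecting: A' = {44}.


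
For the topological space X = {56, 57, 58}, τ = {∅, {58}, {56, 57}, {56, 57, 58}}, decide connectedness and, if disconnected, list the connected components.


(X, τ) is disconnected; components = [{58}, {56, 57}].

Find clopen sets (U ∈ τ with X ∖ U ∈ τ):
  U = ∅, X ∖ U = {56, 57, 58} — both open, so U is clopen.
  U = {58}, X ∖ U = {56, 57} — both open, so U is clopen.
  U = {56, 57}, X ∖ U = {58} — both open, so U is clopen.
  U = {56, 57, 58}, X ∖ U = ∅ — both open, so U is clopen.
Nontrivial clopen(s) exist: e.g. {56, 57}. So (X, τ) is disconnected.
Compute connected components by grouping points that agree on all clopens:
  component: {58}
  component: {56, 57}
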